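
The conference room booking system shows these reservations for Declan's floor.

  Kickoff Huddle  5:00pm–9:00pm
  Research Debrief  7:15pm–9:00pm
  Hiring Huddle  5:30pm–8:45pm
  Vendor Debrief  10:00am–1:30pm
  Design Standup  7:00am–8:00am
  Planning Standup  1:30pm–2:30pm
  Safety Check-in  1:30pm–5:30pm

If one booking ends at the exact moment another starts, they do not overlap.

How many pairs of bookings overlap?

5

Sorted by start: Design Standup, Vendor Debrief, Planning Standup, Safety Check-in, Kickoff Huddle, Hiring Huddle, Research Debrief.
Vendor Debrief starts after Design Standup ends — done with Design Standup.
Planning Standup starts exactly when Vendor Debrief ends (back-to-back, no overlap) — done with Vendor Debrief.
Safety Check-in starts before Planning Standup ends → Planning Standup and Safety Check-in overlap.
Kickoff Huddle starts after Planning Standup ends — done with Planning Standup.
Kickoff Huddle starts before Safety Check-in ends → Safety Check-in and Kickoff Huddle overlap.
Hiring Huddle starts exactly when Safety Check-in ends (back-to-back, no overlap) — done with Safety Check-in.
Hiring Huddle starts before Kickoff Huddle ends → Kickoff Huddle and Hiring Huddle overlap.
Research Debrief starts before Kickoff Huddle ends → Kickoff Huddle and Research Debrief overlap.
Research Debrief starts before Hiring Huddle ends → Hiring Huddle and Research Debrief overlap.
Overlapping pairs: Hiring Huddle & Kickoff Huddle, Hiring Huddle & Research Debrief, Kickoff Huddle & Research Debrief, Kickoff Huddle & Safety Check-in, Planning Standup & Safety Check-in — 5 in total.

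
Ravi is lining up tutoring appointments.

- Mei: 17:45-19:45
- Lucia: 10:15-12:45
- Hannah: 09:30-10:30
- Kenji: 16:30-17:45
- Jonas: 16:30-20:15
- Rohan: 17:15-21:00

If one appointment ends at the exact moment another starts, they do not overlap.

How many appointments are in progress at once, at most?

3

Sweep the timeline, counting +1 at each start and −1 at each end (ends before starts at a tie):
09:30 start Hannah → 1
10:15 start Lucia → 2
10:30 end Hannah → 1
12:45 end Lucia → 0
16:30 start Jonas → 1
16:30 start Kenji → 2
17:15 start Rohan → 3
17:45 end Kenji → 2
17:45 start Mei → 3
19:45 end Mei → 2
20:15 end Jonas → 1
21:00 end Rohan → 0
Peak is 3, at 17:15 (Jonas, Kenji, Rohan).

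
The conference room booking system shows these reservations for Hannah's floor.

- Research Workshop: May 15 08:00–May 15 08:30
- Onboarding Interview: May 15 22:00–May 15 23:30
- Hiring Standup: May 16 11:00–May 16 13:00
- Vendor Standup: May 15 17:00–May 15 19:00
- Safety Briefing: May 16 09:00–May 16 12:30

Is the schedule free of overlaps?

No

Sorted by start: Research Workshop, Vendor Standup, Onboarding Interview, Safety Briefing, Hiring Standup.
Vendor Standup starts after Research Workshop ends; Research Workshop is clear from here.
Onboarding Interview starts after Vendor Standup ends; Vendor Standup is clear from here.
Safety Briefing starts after Onboarding Interview ends; Onboarding Interview is clear from here.
Hiring Standup starts before Safety Briefing ends → Safety Briefing and Hiring Standup overlap.
That's a conflict, so the schedule is not conflict-free.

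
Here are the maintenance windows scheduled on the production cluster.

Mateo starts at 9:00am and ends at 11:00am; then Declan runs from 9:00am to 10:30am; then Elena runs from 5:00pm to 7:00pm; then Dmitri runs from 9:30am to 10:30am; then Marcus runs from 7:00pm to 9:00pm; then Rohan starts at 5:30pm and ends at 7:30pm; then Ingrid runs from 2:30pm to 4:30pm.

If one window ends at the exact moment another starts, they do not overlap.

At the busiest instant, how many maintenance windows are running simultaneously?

3

Walk through starts and ends in time order (an end at T is processed before a start at T):
9:00am start Declan → 1
9:00am start Mateo → 2
9:30am start Dmitri → 3
10:30am end Declan → 2
10:30am end Dmitri → 1
11:00am end Mateo → 0
2:30pm start Ingrid → 1
4:30pm end Ingrid → 0
5:00pm start Elena → 1
5:30pm start Rohan → 2
7:00pm end Elena → 1
7:00pm start Marcus → 2
7:30pm end Rohan → 1
9:00pm end Marcus → 0
Peak is 3, at 9:30am (Declan, Dmitri, Mateo).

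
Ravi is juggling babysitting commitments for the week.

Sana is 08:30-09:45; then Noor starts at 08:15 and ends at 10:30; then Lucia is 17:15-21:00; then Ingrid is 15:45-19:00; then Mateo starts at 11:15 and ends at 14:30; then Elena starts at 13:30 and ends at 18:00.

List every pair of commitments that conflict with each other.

Elena & Ingrid, Elena & Lucia, Elena & Mateo, Ingrid & Lucia, Noor & Sana

Check each pair: they overlap iff neither finishes before the other starts.
Sorted by start: Noor, Sana, Mateo, Elena, Ingrid, Lucia.
Sana starts before Noor ends → Noor and Sana overlap.
Mateo starts after Noor ends; Noor is clear from here.
Mateo starts after Sana ends; Sana is clear from here.
Elena starts before Mateo ends → Mateo and Elena overlap.
Ingrid starts after Mateo ends; Mateo is clear from here.
Ingrid starts before Elena ends → Elena and Ingrid overlap.
Lucia starts before Elena ends → Elena and Lucia overlap.
Lucia starts before Ingrid ends → Ingrid and Lucia overlap.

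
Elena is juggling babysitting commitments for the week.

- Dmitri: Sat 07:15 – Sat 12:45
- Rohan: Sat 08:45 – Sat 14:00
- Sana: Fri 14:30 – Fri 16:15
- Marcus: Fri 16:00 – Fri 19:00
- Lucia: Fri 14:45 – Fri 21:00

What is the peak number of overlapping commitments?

3

Sweep the timeline, counting +1 at each start and −1 at each end (ends before starts at a tie):
Fri 14:30 start Sana → 1
Fri 14:45 start Lucia → 2
Fri 16:00 start Marcus → 3
Fri 16:15 end Sana → 2
Fri 19:00 end Marcus → 1
Fri 21:00 end Lucia → 0
Sat 07:15 start Dmitri → 1
Sat 08:45 start Rohan → 2
Sat 12:45 end Dmitri → 1
Sat 14:00 end Rohan → 0
Peak is 3, at Fri 16:00 (Lucia, Marcus, Sana).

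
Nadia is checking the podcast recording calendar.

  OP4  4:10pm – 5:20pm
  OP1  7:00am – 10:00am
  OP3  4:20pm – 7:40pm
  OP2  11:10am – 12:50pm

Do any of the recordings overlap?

Yes

Check each pair: they overlap iff neither finishes before the other starts.
Sorted by start: OP1, OP2, OP4, OP3.
OP2 starts after OP1 ends — done with OP1.
OP4 starts after OP2 ends — done with OP2.
OP3 starts before OP4 ends → OP4 and OP3 overlap.
That's a conflict, so the schedule is not conflict-free.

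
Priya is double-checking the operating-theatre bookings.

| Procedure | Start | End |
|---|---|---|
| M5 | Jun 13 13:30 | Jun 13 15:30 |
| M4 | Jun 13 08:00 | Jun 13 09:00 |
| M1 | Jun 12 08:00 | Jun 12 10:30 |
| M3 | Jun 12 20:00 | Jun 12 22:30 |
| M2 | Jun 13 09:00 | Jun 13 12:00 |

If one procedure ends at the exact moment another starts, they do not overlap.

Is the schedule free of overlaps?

Yes

Two intervals overlap when each starts before the other ends.
Sorted by start: M1, M3, M4, M2, M5.
M3 starts after M1 ends — done with M1.
M4 starts after M3 ends — done with M3.
M2 starts exactly when M4 ends (back-to-back, no overlap) — done with M4.
M5 starts after M2 ends.
Every pair is clear; the schedule has no overlaps.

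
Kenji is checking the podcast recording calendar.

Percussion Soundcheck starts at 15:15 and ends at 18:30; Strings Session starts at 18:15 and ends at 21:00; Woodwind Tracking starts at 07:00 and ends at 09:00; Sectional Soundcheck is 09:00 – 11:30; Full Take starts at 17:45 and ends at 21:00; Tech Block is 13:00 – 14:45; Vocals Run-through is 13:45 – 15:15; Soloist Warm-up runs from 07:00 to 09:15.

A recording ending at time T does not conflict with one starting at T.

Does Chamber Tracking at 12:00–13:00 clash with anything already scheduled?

No — it doesn't clash with anything

Woodwind Tracking: ends 09:00 at or before Chamber Tracking starts 12:00 → clear.
Soloist Warm-up: ends 09:15 at or before Chamber Tracking starts 12:00 → clear.
Sectional Soundcheck: ends 11:30 at or before Chamber Tracking starts 12:00 → clear.
Tech Block: starts 13:00 at or after Chamber Tracking ends 13:00 → clear.
Vocals Run-through: starts 13:45 at or after Chamber Tracking ends 13:00 → clear.
Percussion Soundcheck: starts 15:15 at or after Chamber Tracking ends 13:00 → clear.
Full Take: starts 17:45 at or after Chamber Tracking ends 13:00 → clear.
Strings Session: starts 18:15 at or after Chamber Tracking ends 13:00 → clear.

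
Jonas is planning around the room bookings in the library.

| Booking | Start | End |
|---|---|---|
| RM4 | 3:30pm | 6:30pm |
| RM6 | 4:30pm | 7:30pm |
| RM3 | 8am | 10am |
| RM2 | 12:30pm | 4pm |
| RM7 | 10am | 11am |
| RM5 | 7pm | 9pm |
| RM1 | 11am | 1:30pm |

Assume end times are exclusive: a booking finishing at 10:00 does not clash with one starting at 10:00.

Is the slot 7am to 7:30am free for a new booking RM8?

Yes — the slot is free

RM3: starts 8am at or after RM8 ends 7:30am → clear.
RM7: starts 10am at or after RM8 ends 7:30am → clear.
RM1: starts 11am at or after RM8 ends 7:30am → clear.
RM2: starts 12:30pm at or after RM8 ends 7:30am → clear.
RM4: starts 3:30pm at or after RM8 ends 7:30am → clear.
RM6: starts 4:30pm at or after RM8 ends 7:30am → clear.
RM5: starts 7pm at or after RM8 ends 7:30am → clear.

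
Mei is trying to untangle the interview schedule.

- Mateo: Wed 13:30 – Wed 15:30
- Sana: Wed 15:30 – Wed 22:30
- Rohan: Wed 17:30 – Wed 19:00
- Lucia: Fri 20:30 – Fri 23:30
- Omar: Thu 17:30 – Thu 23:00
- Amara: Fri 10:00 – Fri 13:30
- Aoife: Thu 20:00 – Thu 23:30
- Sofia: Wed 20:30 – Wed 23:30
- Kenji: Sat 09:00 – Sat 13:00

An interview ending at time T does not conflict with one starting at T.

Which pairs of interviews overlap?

Two intervals overlap when each starts before the other ends.
Sorted by start: Mateo, Sana, Rohan, Sofia, Omar, Aoife, Amara, Lucia, Kenji.
Sana starts exactly when Mateo ends (back-to-back, no overlap); Mateo is clear from here.
Rohan starts before Sana ends → Sana and Rohan overlap.
Sofia starts before Sana ends → Sana and Sofia overlap.
Omar starts after Sana ends; Sana is clear from here.
Sofia starts after Rohan ends; Rohan is clear from here.
Omar starts after Sofia ends; Sofia is clear from here.
Aoife starts before Omar ends → Omar and Aoife overlap.
Amara starts after Omar ends; Omar is clear from here.
Amara starts after Aoife ends; Aoife is clear from here.
Lucia starts after Amara ends; Amara is clear from here.
Kenji starts after Lucia ends.

Aoife & Omar, Rohan & Sana, Sana & Sofia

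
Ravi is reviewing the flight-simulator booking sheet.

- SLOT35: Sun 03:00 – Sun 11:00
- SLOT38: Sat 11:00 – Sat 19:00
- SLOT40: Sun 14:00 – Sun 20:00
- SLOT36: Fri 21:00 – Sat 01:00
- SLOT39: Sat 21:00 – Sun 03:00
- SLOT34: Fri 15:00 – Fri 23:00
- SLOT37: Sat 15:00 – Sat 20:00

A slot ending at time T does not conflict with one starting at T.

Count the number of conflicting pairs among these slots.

Sorted by start: SLOT34, SLOT36, SLOT38, SLOT37, SLOT39, SLOT35, SLOT40.
SLOT36 starts before SLOT34 ends → SLOT34 and SLOT36 overlap.
SLOT38 starts after SLOT34 ends, so nothing later overlaps SLOT34 either.
SLOT38 starts after SLOT36 ends, so nothing later overlaps SLOT36 either.
SLOT37 starts before SLOT38 ends → SLOT38 and SLOT37 overlap.
SLOT39 starts after SLOT38 ends, so nothing later overlaps SLOT38 either.
SLOT39 starts after SLOT37 ends, so nothing later overlaps SLOT37 either.
SLOT35 starts exactly when SLOT39 ends (back-to-back, no overlap), so nothing later overlaps SLOT39 either.
SLOT40 starts after SLOT35 ends.
Overlapping pairs: SLOT34 & SLOT36, SLOT37 & SLOT38 — 2 in total.

2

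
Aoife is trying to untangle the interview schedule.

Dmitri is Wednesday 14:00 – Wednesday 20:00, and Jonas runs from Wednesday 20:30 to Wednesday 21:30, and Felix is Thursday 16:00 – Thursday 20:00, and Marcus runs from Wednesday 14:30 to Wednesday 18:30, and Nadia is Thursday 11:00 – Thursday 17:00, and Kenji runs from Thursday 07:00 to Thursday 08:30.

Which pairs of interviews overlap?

Two intervals overlap when each starts before the other ends.
Sorted by start: Dmitri, Marcus, Jonas, Kenji, Nadia, Felix.
Marcus starts before Dmitri ends → Dmitri and Marcus overlap.
Jonas starts after Dmitri ends — done with Dmitri.
Jonas starts after Marcus ends — done with Marcus.
Kenji starts after Jonas ends — done with Jonas.
Nadia starts after Kenji ends — done with Kenji.
Felix starts before Nadia ends → Nadia and Felix overlap.

Dmitri & Marcus, Felix & Nadia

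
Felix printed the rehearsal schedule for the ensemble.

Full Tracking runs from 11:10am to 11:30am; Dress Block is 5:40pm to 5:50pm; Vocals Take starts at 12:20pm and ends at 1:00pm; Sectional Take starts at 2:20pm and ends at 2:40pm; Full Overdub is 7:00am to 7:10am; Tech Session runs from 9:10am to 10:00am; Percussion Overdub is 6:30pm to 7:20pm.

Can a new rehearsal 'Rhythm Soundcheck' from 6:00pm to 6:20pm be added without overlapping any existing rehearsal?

Full Overdub: ends 7:10am at or before Rhythm Soundcheck starts 6:00pm → clear.
Tech Session: ends 10:00am at or before Rhythm Soundcheck starts 6:00pm → clear.
Full Tracking: ends 11:30am at or before Rhythm Soundcheck starts 6:00pm → clear.
Vocals Take: ends 1:00pm at or before Rhythm Soundcheck starts 6:00pm → clear.
Sectional Take: ends 2:40pm at or before Rhythm Soundcheck starts 6:00pm → clear.
Dress Block: ends 5:50pm at or before Rhythm Soundcheck starts 6:00pm → clear.
Percussion Overdub: starts 6:30pm at or after Rhythm Soundcheck ends 6:20pm → clear.

Yes — the slot is free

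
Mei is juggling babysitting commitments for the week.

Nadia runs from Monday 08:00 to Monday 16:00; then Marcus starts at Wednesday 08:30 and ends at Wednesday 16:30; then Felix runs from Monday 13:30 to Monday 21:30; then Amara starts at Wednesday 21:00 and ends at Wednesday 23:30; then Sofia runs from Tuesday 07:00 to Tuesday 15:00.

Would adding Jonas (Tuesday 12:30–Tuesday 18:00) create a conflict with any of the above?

Yes — it overlaps Sofia

Nadia: ends Monday 16:00 at or before Jonas starts Tuesday 12:30 → clear.
Felix: ends Monday 21:30 at or before Jonas starts Tuesday 12:30 → clear.
Sofia: starts Tuesday 07:00 before Jonas ends Tuesday 18:00, and ends Tuesday 15:00 after Jonas starts Tuesday 12:30 → overlap.
Marcus: starts Wednesday 08:30 at or after Jonas ends Tuesday 18:00 → clear.
Amara: starts Wednesday 21:00 at or after Jonas ends Tuesday 18:00 → clear.
Jonas overlaps Sofia.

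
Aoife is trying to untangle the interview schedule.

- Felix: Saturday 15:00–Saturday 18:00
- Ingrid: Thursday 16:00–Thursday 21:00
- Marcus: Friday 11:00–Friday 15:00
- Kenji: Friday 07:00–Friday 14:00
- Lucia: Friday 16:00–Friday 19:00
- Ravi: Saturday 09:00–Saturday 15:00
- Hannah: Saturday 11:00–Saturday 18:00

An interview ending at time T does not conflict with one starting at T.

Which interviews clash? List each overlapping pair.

Check each pair: they overlap iff neither finishes before the other starts.
Sorted by start: Ingrid, Kenji, Marcus, Lucia, Ravi, Hannah, Felix.
Kenji starts after Ingrid ends — done with Ingrid.
Marcus starts before Kenji ends → Kenji and Marcus overlap.
Lucia starts after Kenji ends — done with Kenji.
Lucia starts after Marcus ends — done with Marcus.
Ravi starts after Lucia ends — done with Lucia.
Hannah starts before Ravi ends → Ravi and Hannah overlap.
Felix starts exactly when Ravi ends (back-to-back, no overlap).
Felix starts before Hannah ends → Hannah and Felix overlap.

Felix & Hannah, Hannah & Ravi, Kenji & Marcus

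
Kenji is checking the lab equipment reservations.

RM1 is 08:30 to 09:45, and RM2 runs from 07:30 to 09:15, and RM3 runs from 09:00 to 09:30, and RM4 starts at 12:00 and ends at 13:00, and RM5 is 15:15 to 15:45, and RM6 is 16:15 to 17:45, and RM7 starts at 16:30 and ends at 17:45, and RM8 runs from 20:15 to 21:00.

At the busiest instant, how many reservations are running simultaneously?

3

Sort all start/end points and keep a running count:
07:30 start RM2 → 1
08:30 start RM1 → 2
09:00 start RM3 → 3
09:15 end RM2 → 2
09:30 end RM3 → 1
09:45 end RM1 → 0
12:00 start RM4 → 1
13:00 end RM4 → 0
15:15 start RM5 → 1
15:45 end RM5 → 0
16:15 start RM6 → 1
16:30 start RM7 → 2
17:45 end RM6 → 1
17:45 end RM7 → 0
20:15 start RM8 → 1
21:00 end RM8 → 0
Peak is 3, at 09:00 (RM1, RM2, RM3).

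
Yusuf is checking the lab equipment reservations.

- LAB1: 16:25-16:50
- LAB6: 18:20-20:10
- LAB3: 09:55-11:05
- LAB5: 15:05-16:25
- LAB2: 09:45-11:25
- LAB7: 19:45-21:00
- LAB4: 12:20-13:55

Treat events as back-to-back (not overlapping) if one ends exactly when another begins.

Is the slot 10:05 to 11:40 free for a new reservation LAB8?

LAB2: starts 09:45 before LAB8 ends 11:40, and ends 11:25 after LAB8 starts 10:05 → overlap.
LAB3: starts 09:55 before LAB8 ends 11:40, and ends 11:05 after LAB8 starts 10:05 → overlap.
LAB4: starts 12:20 at or after LAB8 ends 11:40 → clear.
LAB5: starts 15:05 at or after LAB8 ends 11:40 → clear.
LAB1: starts 16:25 at or after LAB8 ends 11:40 → clear.
LAB6: starts 18:20 at or after LAB8 ends 11:40 → clear.
LAB7: starts 19:45 at or after LAB8 ends 11:40 → clear.
LAB8 overlaps LAB2, LAB3.

No — it overlaps LAB2, LAB3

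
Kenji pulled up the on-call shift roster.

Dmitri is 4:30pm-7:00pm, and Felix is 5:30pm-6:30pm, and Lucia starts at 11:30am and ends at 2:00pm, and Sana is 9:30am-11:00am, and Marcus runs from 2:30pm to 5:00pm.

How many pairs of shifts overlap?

2

Check each pair: they overlap iff neither finishes before the other starts.
Sorted by start: Sana, Lucia, Marcus, Dmitri, Felix.
Lucia starts after Sana ends, so Sana has no further overlaps.
Marcus starts after Lucia ends, so Lucia has no further overlaps.
Dmitri starts before Marcus ends → Marcus and Dmitri overlap.
Felix starts after Marcus ends.
Felix starts before Dmitri ends → Dmitri and Felix overlap.
Overlapping pairs: Dmitri & Felix, Dmitri & Marcus — 2 in total.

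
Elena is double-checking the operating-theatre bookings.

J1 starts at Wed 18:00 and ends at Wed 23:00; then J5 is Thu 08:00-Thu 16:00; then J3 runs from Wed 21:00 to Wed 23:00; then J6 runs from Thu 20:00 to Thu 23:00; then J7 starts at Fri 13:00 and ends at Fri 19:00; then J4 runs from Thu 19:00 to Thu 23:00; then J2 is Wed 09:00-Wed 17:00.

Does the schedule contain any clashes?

Yes

Sorted by start: J2, J1, J3, J5, J4, J6, J7.
J1 starts after J2 ends, so nothing later overlaps J2 either.
J3 starts before J1 ends → J1 and J3 overlap.
That's a conflict, so the schedule is not conflict-free.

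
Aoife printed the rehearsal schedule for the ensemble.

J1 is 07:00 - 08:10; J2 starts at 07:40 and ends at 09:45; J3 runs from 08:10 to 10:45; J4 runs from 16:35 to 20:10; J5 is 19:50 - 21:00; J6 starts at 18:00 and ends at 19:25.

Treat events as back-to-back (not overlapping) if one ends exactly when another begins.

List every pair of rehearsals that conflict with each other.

J1 & J2, J2 & J3, J4 & J5, J4 & J6

Sorted by start: J1, J2, J3, J4, J6, J5.
J2 starts before J1 ends → J1 and J2 overlap.
J3 starts exactly when J1 ends (back-to-back, no overlap); J1 is clear from here.
J3 starts before J2 ends → J2 and J3 overlap.
J4 starts after J2 ends; J2 is clear from here.
J4 starts after J3 ends; J3 is clear from here.
J6 starts before J4 ends → J4 and J6 overlap.
J5 starts before J4 ends → J4 and J5 overlap.
J5 starts after J6 ends.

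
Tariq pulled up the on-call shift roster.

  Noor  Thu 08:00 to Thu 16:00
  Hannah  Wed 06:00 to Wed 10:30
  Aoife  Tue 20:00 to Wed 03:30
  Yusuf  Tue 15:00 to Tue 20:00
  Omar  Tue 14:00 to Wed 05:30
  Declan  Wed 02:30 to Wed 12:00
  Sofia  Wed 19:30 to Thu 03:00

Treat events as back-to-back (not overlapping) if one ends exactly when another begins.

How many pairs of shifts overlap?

5

Sorted by start: Omar, Yusuf, Aoife, Declan, Hannah, Sofia, Noor.
Yusuf starts before Omar ends → Omar and Yusuf overlap.
Aoife starts before Omar ends → Omar and Aoife overlap.
Declan starts before Omar ends → Omar and Declan overlap.
Hannah starts after Omar ends — done with Omar.
Aoife starts exactly when Yusuf ends (back-to-back, no overlap) — done with Yusuf.
Declan starts before Aoife ends → Aoife and Declan overlap.
Hannah starts after Aoife ends — done with Aoife.
Hannah starts before Declan ends → Declan and Hannah overlap.
Sofia starts after Declan ends — done with Declan.
Sofia starts after Hannah ends — done with Hannah.
Noor starts after Sofia ends.
Overlapping pairs: Aoife & Declan, Aoife & Omar, Declan & Hannah, Declan & Omar, Omar & Yusuf — 5 in total.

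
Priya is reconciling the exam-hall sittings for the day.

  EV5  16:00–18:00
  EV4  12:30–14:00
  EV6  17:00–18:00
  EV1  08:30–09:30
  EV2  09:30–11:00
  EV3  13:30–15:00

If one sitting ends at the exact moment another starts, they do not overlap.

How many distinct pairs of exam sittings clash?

2

Sorted by start: EV1, EV2, EV4, EV3, EV5, EV6.
EV2 starts exactly when EV1 ends (back-to-back, no overlap), so EV1 has no further overlaps.
EV4 starts after EV2 ends, so EV2 has no further overlaps.
EV3 starts before EV4 ends → EV4 and EV3 overlap.
EV5 starts after EV4 ends, so EV4 has no further overlaps.
EV5 starts after EV3 ends, so EV3 has no further overlaps.
EV6 starts before EV5 ends → EV5 and EV6 overlap.
Overlapping pairs: EV3 & EV4, EV5 & EV6 — 2 in total.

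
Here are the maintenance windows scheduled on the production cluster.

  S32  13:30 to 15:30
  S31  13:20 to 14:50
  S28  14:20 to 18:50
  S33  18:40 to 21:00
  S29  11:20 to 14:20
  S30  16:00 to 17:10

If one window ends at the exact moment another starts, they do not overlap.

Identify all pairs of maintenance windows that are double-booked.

S28 & S30, S28 & S31, S28 & S32, S28 & S33, S29 & S31, S29 & S32, S31 & S32

Sorted by start: S29, S31, S32, S28, S30, S33.
S31 starts before S29 ends → S29 and S31 overlap.
S32 starts before S29 ends → S29 and S32 overlap.
S28 starts exactly when S29 ends (back-to-back, no overlap), so nothing later overlaps S29 either.
S32 starts before S31 ends → S31 and S32 overlap.
S28 starts before S31 ends → S31 and S28 overlap.
S30 starts after S31 ends, so nothing later overlaps S31 either.
S28 starts before S32 ends → S32 and S28 overlap.
S30 starts after S32 ends, so nothing later overlaps S32 either.
S30 starts before S28 ends → S28 and S30 overlap.
S33 starts before S28 ends → S28 and S33 overlap.
S33 starts after S30 ends.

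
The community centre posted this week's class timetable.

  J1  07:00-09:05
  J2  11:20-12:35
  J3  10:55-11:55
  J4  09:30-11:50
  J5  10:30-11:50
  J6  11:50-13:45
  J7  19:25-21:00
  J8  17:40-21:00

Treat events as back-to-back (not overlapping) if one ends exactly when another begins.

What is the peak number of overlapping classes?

Walk through starts and ends in time order (an end at T is processed before a start at T):
07:00 start J1 → 1
09:05 end J1 → 0
09:30 start J4 → 1
10:30 start J5 → 2
10:55 start J3 → 3
11:20 start J2 → 4
11:50 end J4 → 3
11:50 end J5 → 2
11:50 start J6 → 3
11:55 end J3 → 2
12:35 end J2 → 1
13:45 end J6 → 0
17:40 start J8 → 1
19:25 start J7 → 2
21:00 end J7 → 1
21:00 end J8 → 0
Peak is 4, at 11:20 (J2, J3, J4, J5).

4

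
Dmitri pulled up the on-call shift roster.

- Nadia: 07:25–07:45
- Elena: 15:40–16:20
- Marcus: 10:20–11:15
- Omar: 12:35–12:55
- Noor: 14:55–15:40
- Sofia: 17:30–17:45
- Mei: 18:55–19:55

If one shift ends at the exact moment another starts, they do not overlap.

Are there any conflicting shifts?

No

Sorted by start: Nadia, Marcus, Omar, Noor, Elena, Sofia, Mei.
Marcus starts after Nadia ends; Nadia is clear from here.
Omar starts after Marcus ends; Marcus is clear from here.
Noor starts after Omar ends; Omar is clear from here.
Elena starts exactly when Noor ends (back-to-back, no overlap); Noor is clear from here.
Sofia starts after Elena ends; Elena is clear from here.
Mei starts after Sofia ends.
Every pair is clear; the schedule has no overlaps.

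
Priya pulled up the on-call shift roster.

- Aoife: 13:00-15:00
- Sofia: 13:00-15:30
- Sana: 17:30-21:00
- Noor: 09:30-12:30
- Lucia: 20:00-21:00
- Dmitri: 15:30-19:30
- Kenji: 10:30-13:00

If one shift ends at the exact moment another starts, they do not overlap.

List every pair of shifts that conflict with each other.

Aoife & Sofia, Dmitri & Sana, Kenji & Noor, Lucia & Sana

Sorted by start: Noor, Kenji, Aoife, Sofia, Dmitri, Sana, Lucia.
Kenji starts before Noor ends → Noor and Kenji overlap.
Aoife starts after Noor ends, so Noor has no further overlaps.
Aoife starts exactly when Kenji ends (back-to-back, no overlap), so Kenji has no further overlaps.
Sofia starts before Aoife ends → Aoife and Sofia overlap.
Dmitri starts after Aoife ends, so Aoife has no further overlaps.
Dmitri starts exactly when Sofia ends (back-to-back, no overlap), so Sofia has no further overlaps.
Sana starts before Dmitri ends → Dmitri and Sana overlap.
Lucia starts after Dmitri ends.
Lucia starts before Sana ends → Sana and Lucia overlap.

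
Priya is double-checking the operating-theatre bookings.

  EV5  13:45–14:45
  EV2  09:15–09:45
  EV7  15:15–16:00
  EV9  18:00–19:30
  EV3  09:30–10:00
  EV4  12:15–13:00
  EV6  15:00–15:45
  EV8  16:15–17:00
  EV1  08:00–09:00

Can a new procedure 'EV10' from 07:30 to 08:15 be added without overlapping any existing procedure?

No — it overlaps EV1

EV1: starts 08:00 before EV10 ends 08:15, and ends 09:00 after EV10 starts 07:30 → overlap.
EV2: starts 09:15 at or after EV10 ends 08:15 → clear.
EV3: starts 09:30 at or after EV10 ends 08:15 → clear.
EV4: starts 12:15 at or after EV10 ends 08:15 → clear.
EV5: starts 13:45 at or after EV10 ends 08:15 → clear.
EV6: starts 15:00 at or after EV10 ends 08:15 → clear.
EV7: starts 15:15 at or after EV10 ends 08:15 → clear.
EV8: starts 16:15 at or after EV10 ends 08:15 → clear.
EV9: starts 18:00 at or after EV10 ends 08:15 → clear.
EV10 overlaps EV1.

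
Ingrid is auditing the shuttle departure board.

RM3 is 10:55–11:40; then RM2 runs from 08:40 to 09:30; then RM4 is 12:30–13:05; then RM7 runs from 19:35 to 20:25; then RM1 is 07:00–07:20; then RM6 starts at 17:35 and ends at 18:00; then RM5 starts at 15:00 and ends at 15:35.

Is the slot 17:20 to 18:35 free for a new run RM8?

No — it overlaps RM6

RM1: ends 07:20 at or before RM8 starts 17:20 → clear.
RM2: ends 09:30 at or before RM8 starts 17:20 → clear.
RM3: ends 11:40 at or before RM8 starts 17:20 → clear.
RM4: ends 13:05 at or before RM8 starts 17:20 → clear.
RM5: ends 15:35 at or before RM8 starts 17:20 → clear.
RM6: starts 17:35 before RM8 ends 18:35, and ends 18:00 after RM8 starts 17:20 → overlap.
RM7: starts 19:35 at or after RM8 ends 18:35 → clear.
RM8 overlaps RM6.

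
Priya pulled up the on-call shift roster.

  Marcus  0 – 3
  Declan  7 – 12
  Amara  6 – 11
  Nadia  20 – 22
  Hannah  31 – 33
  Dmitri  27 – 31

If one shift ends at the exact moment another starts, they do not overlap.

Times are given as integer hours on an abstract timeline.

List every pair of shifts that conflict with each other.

Amara & Declan

Check each pair: they overlap iff neither finishes before the other starts.
Sorted by start: Marcus, Amara, Declan, Nadia, Dmitri, Hannah.
Amara starts after Marcus ends — done with Marcus.
Declan starts before Amara ends → Amara and Declan overlap.
Nadia starts after Amara ends — done with Amara.
Nadia starts after Declan ends — done with Declan.
Dmitri starts after Nadia ends — done with Nadia.
Hannah starts exactly when Dmitri ends (back-to-back, no overlap).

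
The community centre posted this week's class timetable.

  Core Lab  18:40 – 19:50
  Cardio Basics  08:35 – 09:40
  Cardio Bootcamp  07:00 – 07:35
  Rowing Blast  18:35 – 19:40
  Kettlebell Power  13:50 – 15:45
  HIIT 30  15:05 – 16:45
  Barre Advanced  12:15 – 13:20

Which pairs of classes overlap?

Check each pair: they overlap iff neither finishes before the other starts.
Sorted by start: Cardio Bootcamp, Cardio Basics, Barre Advanced, Kettlebell Power, HIIT 30, Rowing Blast, Core Lab.
Cardio Basics starts after Cardio Bootcamp ends — done with Cardio Bootcamp.
Barre Advanced starts after Cardio Basics ends — done with Cardio Basics.
Kettlebell Power starts after Barre Advanced ends — done with Barre Advanced.
HIIT 30 starts before Kettlebell Power ends → Kettlebell Power and HIIT 30 overlap.
Rowing Blast starts after Kettlebell Power ends — done with Kettlebell Power.
Rowing Blast starts after HIIT 30 ends — done with HIIT 30.
Core Lab starts before Rowing Blast ends → Rowing Blast and Core Lab overlap.

Core Lab & Rowing Blast, HIIT 30 & Kettlebell Power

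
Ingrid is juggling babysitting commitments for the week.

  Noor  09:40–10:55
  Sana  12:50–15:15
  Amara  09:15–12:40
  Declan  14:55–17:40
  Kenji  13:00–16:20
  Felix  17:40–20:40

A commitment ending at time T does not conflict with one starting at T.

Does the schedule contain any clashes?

Yes

Check each pair: they overlap iff neither finishes before the other starts.
Sorted by start: Amara, Noor, Sana, Kenji, Declan, Felix.
Noor starts before Amara ends → Amara and Noor overlap.
That's a conflict, so the schedule is not conflict-free.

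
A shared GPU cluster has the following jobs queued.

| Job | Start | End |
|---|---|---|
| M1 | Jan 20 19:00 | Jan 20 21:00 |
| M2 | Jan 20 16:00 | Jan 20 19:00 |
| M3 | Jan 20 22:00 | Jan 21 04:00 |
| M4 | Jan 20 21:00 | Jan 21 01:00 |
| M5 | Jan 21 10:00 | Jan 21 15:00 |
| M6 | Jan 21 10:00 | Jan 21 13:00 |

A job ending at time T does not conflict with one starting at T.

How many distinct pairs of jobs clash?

Sorted by start: M2, M1, M4, M3, M5, M6.
M1 starts exactly when M2 ends (back-to-back, no overlap), so nothing later overlaps M2 either.
M4 starts exactly when M1 ends (back-to-back, no overlap), so nothing later overlaps M1 either.
M3 starts before M4 ends → M4 and M3 overlap.
M5 starts after M4 ends, so nothing later overlaps M4 either.
M5 starts after M3 ends, so nothing later overlaps M3 either.
M6 starts before M5 ends → M5 and M6 overlap.
Overlapping pairs: M3 & M4, M5 & M6 — 2 in total.

2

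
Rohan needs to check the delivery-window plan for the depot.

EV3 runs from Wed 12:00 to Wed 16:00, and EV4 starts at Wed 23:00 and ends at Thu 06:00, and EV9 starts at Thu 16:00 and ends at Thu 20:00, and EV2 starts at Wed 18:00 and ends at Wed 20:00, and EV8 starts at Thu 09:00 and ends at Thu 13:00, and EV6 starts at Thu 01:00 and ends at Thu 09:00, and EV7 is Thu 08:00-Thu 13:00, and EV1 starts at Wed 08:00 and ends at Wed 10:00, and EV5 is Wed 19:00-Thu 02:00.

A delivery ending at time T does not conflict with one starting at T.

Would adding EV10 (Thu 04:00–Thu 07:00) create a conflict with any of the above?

EV1: ends Wed 10:00 at or before EV10 starts Thu 04:00 → clear.
EV3: ends Wed 16:00 at or before EV10 starts Thu 04:00 → clear.
EV2: ends Wed 20:00 at or before EV10 starts Thu 04:00 → clear.
EV5: ends Thu 02:00 at or before EV10 starts Thu 04:00 → clear.
EV4: starts Wed 23:00 before EV10 ends Thu 07:00, and ends Thu 06:00 after EV10 starts Thu 04:00 → overlap.
EV6: starts Thu 01:00 before EV10 ends Thu 07:00, and ends Thu 09:00 after EV10 starts Thu 04:00 → overlap.
EV7: starts Thu 08:00 at or after EV10 ends Thu 07:00 → clear.
EV8: starts Thu 09:00 at or after EV10 ends Thu 07:00 → clear.
EV9: starts Thu 16:00 at or after EV10 ends Thu 07:00 → clear.
EV10 overlaps EV4, EV6.

Yes — it overlaps EV4, EV6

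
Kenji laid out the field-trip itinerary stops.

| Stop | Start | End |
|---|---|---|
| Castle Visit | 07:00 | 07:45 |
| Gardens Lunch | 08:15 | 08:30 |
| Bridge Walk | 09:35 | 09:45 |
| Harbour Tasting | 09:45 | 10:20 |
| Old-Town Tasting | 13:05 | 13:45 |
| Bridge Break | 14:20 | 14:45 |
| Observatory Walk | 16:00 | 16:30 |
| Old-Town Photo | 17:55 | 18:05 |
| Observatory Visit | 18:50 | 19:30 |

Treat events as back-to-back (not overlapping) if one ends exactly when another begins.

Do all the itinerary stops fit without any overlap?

Check each pair: they overlap iff neither finishes before the other starts.
Sorted by start: Castle Visit, Gardens Lunch, Bridge Walk, Harbour Tasting, Old-Town Tasting, Bridge Break, Observatory Walk, Old-Town Photo, Observatory Visit.
Gardens Lunch starts after Castle Visit ends — done with Castle Visit.
Bridge Walk starts after Gardens Lunch ends — done with Gardens Lunch.
Harbour Tasting starts exactly when Bridge Walk ends (back-to-back, no overlap) — done with Bridge Walk.
Old-Town Tasting starts after Harbour Tasting ends — done with Harbour Tasting.
Bridge Break starts after Old-Town Tasting ends — done with Old-Town Tasting.
Observatory Walk starts after Bridge Break ends — done with Bridge Break.
Old-Town Photo starts after Observatory Walk ends — done with Observatory Walk.
Observatory Visit starts after Old-Town Photo ends.
Every pair is clear; the schedule has no overlaps.

Yes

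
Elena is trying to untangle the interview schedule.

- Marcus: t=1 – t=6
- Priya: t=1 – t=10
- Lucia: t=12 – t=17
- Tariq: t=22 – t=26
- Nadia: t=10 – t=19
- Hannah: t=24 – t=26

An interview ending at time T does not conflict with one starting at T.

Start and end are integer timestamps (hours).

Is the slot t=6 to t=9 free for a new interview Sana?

No — it overlaps Priya

Marcus: ends t=6 at or before Sana starts t=6 → clear.
Priya: starts t=1 before Sana ends t=9, and ends t=10 after Sana starts t=6 → overlap.
Nadia: starts t=10 at or after Sana ends t=9 → clear.
Lucia: starts t=12 at or after Sana ends t=9 → clear.
Tariq: starts t=22 at or after Sana ends t=9 → clear.
Hannah: starts t=24 at or after Sana ends t=9 → clear.
Sana overlaps Priya.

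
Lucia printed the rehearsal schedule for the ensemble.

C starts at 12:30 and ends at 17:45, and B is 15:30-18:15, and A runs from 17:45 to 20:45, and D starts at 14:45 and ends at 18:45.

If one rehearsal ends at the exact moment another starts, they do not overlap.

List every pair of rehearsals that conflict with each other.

Check each pair: they overlap iff neither finishes before the other starts.
Sorted by start: C, D, B, A.
D starts before C ends → C and D overlap.
B starts before C ends → C and B overlap.
A starts exactly when C ends (back-to-back, no overlap).
B starts before D ends → D and B overlap.
A starts before D ends → D and A overlap.
A starts before B ends → B and A overlap.

A & B, A & D, B & C, B & D, C & D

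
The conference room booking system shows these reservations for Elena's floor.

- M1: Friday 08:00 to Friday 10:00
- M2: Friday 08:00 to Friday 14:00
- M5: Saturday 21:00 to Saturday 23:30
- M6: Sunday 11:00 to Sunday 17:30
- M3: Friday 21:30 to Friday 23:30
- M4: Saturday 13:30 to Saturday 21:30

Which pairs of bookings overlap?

Two intervals overlap when each starts before the other ends.
Sorted by start: M1, M2, M3, M4, M5, M6.
M2 starts before M1 ends → M1 and M2 overlap.
M3 starts after M1 ends; M1 is clear from here.
M3 starts after M2 ends; M2 is clear from here.
M4 starts after M3 ends; M3 is clear from here.
M5 starts before M4 ends → M4 and M5 overlap.
M6 starts after M4 ends.
M6 starts after M5 ends.

M1 & M2, M4 & M5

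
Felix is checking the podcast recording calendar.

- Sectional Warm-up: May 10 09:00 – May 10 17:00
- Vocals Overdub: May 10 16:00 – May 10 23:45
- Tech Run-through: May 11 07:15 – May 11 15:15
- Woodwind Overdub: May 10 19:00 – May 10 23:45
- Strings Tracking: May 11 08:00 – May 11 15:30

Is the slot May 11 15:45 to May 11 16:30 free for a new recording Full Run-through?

Sectional Warm-up: ends May 10 17:00 at or before Full Run-through starts May 11 15:45 → clear.
Vocals Overdub: ends May 10 23:45 at or before Full Run-through starts May 11 15:45 → clear.
Woodwind Overdub: ends May 10 23:45 at or before Full Run-through starts May 11 15:45 → clear.
Tech Run-through: ends May 11 15:15 at or before Full Run-through starts May 11 15:45 → clear.
Strings Tracking: ends May 11 15:30 at or before Full Run-through starts May 11 15:45 → clear.

Yes — the slot is free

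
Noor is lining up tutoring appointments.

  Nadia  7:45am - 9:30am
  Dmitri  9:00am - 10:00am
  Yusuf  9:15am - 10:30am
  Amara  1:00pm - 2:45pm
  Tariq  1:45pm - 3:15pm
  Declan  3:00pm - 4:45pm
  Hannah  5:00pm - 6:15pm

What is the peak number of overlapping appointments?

Sweep the timeline, counting +1 at each start and −1 at each end (ends before starts at a tie):
7:45am start Nadia → 1
9:00am start Dmitri → 2
9:15am start Yusuf → 3
9:30am end Nadia → 2
10:00am end Dmitri → 1
10:30am end Yusuf → 0
1:00pm start Amara → 1
1:45pm start Tariq → 2
2:45pm end Amara → 1
3:00pm start Declan → 2
3:15pm end Tariq → 1
4:45pm end Declan → 0
5:00pm start Hannah → 1
6:15pm end Hannah → 0
Peak is 3, at 9:15am (Dmitri, Nadia, Yusuf).

3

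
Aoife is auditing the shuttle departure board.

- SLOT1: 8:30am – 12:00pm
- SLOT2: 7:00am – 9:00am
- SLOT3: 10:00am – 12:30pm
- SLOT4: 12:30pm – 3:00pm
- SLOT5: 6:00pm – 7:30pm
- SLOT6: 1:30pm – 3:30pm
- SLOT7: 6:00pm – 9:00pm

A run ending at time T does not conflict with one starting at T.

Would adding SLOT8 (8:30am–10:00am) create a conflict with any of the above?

SLOT2: starts 7:00am before SLOT8 ends 10:00am, and ends 9:00am after SLOT8 starts 8:30am → overlap.
SLOT1: starts 8:30am before SLOT8 ends 10:00am, and ends 12:00pm after SLOT8 starts 8:30am → overlap.
SLOT3: starts 10:00am at or after SLOT8 ends 10:00am → clear.
SLOT4: starts 12:30pm at or after SLOT8 ends 10:00am → clear.
SLOT6: starts 1:30pm at or after SLOT8 ends 10:00am → clear.
SLOT5: starts 6:00pm at or after SLOT8 ends 10:00am → clear.
SLOT7: starts 6:00pm at or after SLOT8 ends 10:00am → clear.
SLOT8 overlaps SLOT1, SLOT2.

Yes — it overlaps SLOT1, SLOT2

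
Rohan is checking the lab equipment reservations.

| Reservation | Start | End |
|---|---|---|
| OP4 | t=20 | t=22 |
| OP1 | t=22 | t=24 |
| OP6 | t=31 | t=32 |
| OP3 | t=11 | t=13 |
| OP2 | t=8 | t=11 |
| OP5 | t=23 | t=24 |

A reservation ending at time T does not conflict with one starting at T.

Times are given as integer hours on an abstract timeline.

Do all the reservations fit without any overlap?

No

Sorted by start: OP2, OP3, OP4, OP1, OP5, OP6.
OP3 starts exactly when OP2 ends (back-to-back, no overlap); OP2 is clear from here.
OP4 starts after OP3 ends; OP3 is clear from here.
OP1 starts exactly when OP4 ends (back-to-back, no overlap); OP4 is clear from here.
OP5 starts before OP1 ends → OP1 and OP5 overlap.
That's a conflict, so the schedule is not conflict-free.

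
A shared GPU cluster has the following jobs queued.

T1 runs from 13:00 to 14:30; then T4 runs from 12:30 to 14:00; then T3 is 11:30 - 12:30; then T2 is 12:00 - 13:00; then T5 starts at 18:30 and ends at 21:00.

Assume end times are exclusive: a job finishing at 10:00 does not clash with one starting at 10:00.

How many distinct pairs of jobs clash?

3

Sorted by start: T3, T2, T4, T1, T5.
T2 starts before T3 ends → T3 and T2 overlap.
T4 starts exactly when T3 ends (back-to-back, no overlap), so nothing later overlaps T3 either.
T4 starts before T2 ends → T2 and T4 overlap.
T1 starts exactly when T2 ends (back-to-back, no overlap), so nothing later overlaps T2 either.
T1 starts before T4 ends → T4 and T1 overlap.
T5 starts after T4 ends.
T5 starts after T1 ends.
Overlapping pairs: T1 & T4, T2 & T3, T2 & T4 — 3 in total.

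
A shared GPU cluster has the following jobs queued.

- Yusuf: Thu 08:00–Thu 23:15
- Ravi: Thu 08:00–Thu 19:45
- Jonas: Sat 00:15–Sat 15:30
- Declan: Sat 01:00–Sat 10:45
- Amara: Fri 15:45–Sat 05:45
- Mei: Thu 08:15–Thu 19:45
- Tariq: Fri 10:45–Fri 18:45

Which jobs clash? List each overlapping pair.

Amara & Declan, Amara & Jonas, Amara & Tariq, Declan & Jonas, Mei & Ravi, Mei & Yusuf, Ravi & Yusuf

Check each pair: they overlap iff neither finishes before the other starts.
Sorted by start: Yusuf, Ravi, Mei, Tariq, Amara, Jonas, Declan.
Ravi starts before Yusuf ends → Yusuf and Ravi overlap.
Mei starts before Yusuf ends → Yusuf and Mei overlap.
Tariq starts after Yusuf ends — done with Yusuf.
Mei starts before Ravi ends → Ravi and Mei overlap.
Tariq starts after Ravi ends — done with Ravi.
Tariq starts after Mei ends — done with Mei.
Amara starts before Tariq ends → Tariq and Amara overlap.
Jonas starts after Tariq ends — done with Tariq.
Jonas starts before Amara ends → Amara and Jonas overlap.
Declan starts before Amara ends → Amara and Declan overlap.
Declan starts before Jonas ends → Jonas and Declan overlap.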